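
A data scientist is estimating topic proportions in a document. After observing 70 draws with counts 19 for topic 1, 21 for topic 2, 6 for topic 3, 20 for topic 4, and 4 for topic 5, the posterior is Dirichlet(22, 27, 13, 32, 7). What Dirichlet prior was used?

Dirichlet(3, 6, 7, 12, 3)

For a Dirichlet(α) prior with multinomial counts c, the posterior is Dirichlet(α + c) componentwise.
Subtract each count from the matching posterior parameter: 22−19=3, 27−21=6, 13−6=7, 32−20=12, 7−4=3.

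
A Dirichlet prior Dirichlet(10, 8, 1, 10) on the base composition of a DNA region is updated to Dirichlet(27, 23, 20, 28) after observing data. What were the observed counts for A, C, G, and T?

For a Dirichlet(α) prior with multinomial counts c, the posterior is Dirichlet(α + c) componentwise.
Counts are posterior − prior componentwise: 27−10=17, 23−8=15, 20−1=19, 28−10=18.

counts (17, 15, 19, 18)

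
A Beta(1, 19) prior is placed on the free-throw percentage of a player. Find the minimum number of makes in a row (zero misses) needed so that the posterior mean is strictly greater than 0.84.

k = 99

After k makes and 0 misses the posterior is Beta(1+k, 19), with mean (1+k)/(1+19+k).
Set (1+k)/(20+k) > 0.84 and solve: k > (0.84·20 − 1)/(1 − 0.84) = 98.750.
The smallest integer exceeding 98.750 is 99.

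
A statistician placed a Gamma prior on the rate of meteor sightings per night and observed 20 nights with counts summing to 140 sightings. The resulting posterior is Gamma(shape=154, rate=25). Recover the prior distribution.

Gamma–Poisson conjugacy: posterior shape = α + Σxᵢ, posterior rate = β + n.
So α = 154 − 140 = 14 and β = 25 − 20 = 5.

Gamma(shape=14, rate=5)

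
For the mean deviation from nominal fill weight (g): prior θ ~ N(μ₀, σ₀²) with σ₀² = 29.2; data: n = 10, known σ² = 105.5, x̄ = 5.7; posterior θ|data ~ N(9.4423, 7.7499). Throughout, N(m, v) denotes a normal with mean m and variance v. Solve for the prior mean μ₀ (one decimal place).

μ₀ = 19.8

The posterior mean is a precision-weighted average: μ_n = (τ₀μ₀ + τ_data·x̄)/(τ₀+τ_data), with τ₀=1/σ₀² and τ_data=n/σ².
Here τ₀ = 1/29.2 = 0.034247 and τ_data = 10/105.5 = 0.094787, so τ_n = 0.129034.
Rearranging for μ₀: μ₀ = (μ_n·τ_n − τ_data·x̄)/τ₀ = (9.4423·0.129034 − 0.094787·5.7) / 0.034247 = 0.678092/0.034247 ≈ 19.8.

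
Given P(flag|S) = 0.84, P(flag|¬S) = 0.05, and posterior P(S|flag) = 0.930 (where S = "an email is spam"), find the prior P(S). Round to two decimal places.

Bayes' rule in odds form gives O(S|E) = O(S)·[P(E|S)/P(E|¬S)], hence O(S) = O(S|E)/LR.
Posterior odds = 0.930/(1−0.930) = 13.2857. LR = 0.84/0.05 = 16.8000.
Prior odds = 13.2857/16.8000 = 0.7908, so P(S) = 0.7908/(1+0.7908) ≈ 0.44.

P(S) = 0.44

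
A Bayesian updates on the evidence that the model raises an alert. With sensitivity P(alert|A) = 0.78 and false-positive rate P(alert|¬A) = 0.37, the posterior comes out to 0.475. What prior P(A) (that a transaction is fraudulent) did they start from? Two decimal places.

P(A) = 0.30

Bayes' rule in odds form gives O(A|E) = O(A)·[P(E|A)/P(E|¬A)], hence O(A) = O(A|E)/LR.
Posterior odds = 0.475/(1−0.475) = 0.9048. LR = 0.78/0.37 = 2.1081.
Prior odds = 0.9048/2.1081 = 0.4292, so P(A) = 0.4292/(1+0.4292) ≈ 0.30.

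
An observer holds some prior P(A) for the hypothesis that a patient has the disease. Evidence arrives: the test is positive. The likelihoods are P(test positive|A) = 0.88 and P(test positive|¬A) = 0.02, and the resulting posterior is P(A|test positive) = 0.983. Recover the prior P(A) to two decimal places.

Bayes' rule in odds form gives O(A|E) = O(A)·[P(E|A)/P(E|¬A)], hence O(A) = O(A|E)/LR.
Posterior odds = 0.983/(1−0.983) = 57.8235. LR = 0.88/0.02 = 44.0000.
Prior odds = 57.8235/44.0000 = 1.3142, so P(A) = 1.3142/(1+1.3142) ≈ 0.57.

P(A) = 0.57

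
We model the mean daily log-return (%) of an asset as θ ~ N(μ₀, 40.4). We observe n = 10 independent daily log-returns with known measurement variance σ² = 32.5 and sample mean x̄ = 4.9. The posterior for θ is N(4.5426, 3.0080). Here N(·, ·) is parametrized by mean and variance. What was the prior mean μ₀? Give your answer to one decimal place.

μ₀ = 0.1

The posterior mean is a precision-weighted average: μ_n = (τ₀μ₀ + τ_data·x̄)/(τ₀+τ_data), with τ₀=1/σ₀² and τ_data=n/σ².
Here τ₀ = 1/40.4 = 0.024752 and τ_data = 10/32.5 = 0.307692, so τ_n = 0.332444.
Rearranging for μ₀: μ₀ = (μ_n·τ_n − τ_data·x̄)/τ₀ = (4.5426·0.332444 − 0.307692·4.9) / 0.024752 = 0.002469/0.024752 ≈ 0.1.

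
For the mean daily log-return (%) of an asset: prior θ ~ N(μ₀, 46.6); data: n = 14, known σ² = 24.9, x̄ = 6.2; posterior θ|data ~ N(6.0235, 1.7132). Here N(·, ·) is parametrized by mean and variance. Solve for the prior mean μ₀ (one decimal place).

With known observation variance, the Normal–Normal posterior has precision τ_n = τ₀ + n/σ² and mean μ_n = (τ₀μ₀ + (n/σ²)x̄)/τ_n.
Here τ₀ = 1/46.6 = 0.021459 and τ_data = 14/24.9 = 0.562249, so τ_n = 0.583708.
Rearranging for μ₀: μ₀ = (μ_n·τ_n − τ_data·x̄)/τ₀ = (6.0235·0.583708 − 0.562249·6.2) / 0.021459 = 0.030021/0.021459 ≈ 1.4.

μ₀ = 1.4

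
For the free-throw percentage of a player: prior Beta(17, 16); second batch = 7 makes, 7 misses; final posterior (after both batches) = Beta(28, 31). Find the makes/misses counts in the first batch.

4 makes and 8 misses

Because Beta–binomial updating is additive in the counts, the combined data contributed (α_post−α_prior, β_post−β_prior) successes and failures.
Total across both batches: 28−17=11 makes, 31−16=15 misses.
Subtract the second batch: 11−7=4 makes and 15−7=8 misses.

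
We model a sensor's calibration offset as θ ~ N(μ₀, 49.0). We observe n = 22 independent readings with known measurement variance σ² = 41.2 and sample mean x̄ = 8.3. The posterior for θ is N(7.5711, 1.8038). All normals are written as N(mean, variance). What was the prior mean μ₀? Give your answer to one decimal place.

The posterior mean is a precision-weighted average: μ_n = (τ₀μ₀ + τ_data·x̄)/(τ₀+τ_data), with τ₀=1/σ₀² and τ_data=n/σ².
Here τ₀ = 1/49.0 = 0.020408 and τ_data = 22/41.2 = 0.533981, so τ_n = 0.554389.
Rearranging for μ₀: μ₀ = (μ_n·τ_n − τ_data·x̄)/τ₀ = (7.5711·0.554389 − 0.533981·8.3) / 0.020408 = -0.234708/0.020408 ≈ -11.5.

μ₀ = -11.5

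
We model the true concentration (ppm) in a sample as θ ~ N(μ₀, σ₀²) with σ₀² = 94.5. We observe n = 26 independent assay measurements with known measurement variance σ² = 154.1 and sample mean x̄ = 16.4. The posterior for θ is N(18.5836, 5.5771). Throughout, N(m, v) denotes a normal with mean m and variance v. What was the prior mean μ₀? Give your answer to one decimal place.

μ₀ = 53.4

The posterior mean is a precision-weighted average: μ_n = (τ₀μ₀ + τ_data·x̄)/(τ₀+τ_data), with τ₀=1/σ₀² and τ_data=n/σ².
Here τ₀ = 1/94.5 = 0.010582 and τ_data = 26/154.1 = 0.168722, so τ_n = 0.179304.
Rearranging for μ₀: μ₀ = (μ_n·τ_n − τ_data·x̄)/τ₀ = (18.5836·0.179304 − 0.168722·16.4) / 0.010582 = 0.565073/0.010582 ≈ 53.4.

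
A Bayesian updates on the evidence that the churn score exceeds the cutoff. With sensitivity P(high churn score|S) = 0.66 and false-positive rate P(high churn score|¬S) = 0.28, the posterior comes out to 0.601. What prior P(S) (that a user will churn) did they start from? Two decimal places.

In odds form, posterior odds = prior odds × likelihood ratio, so prior odds = posterior odds ÷ LR.
Posterior odds = 0.601/(1−0.601) = 1.5063. LR = 0.66/0.28 = 2.3571.
Prior odds = 1.5063/2.3571 = 0.6390, so P(S) = 0.6390/(1+0.6390) ≈ 0.39.

P(S) = 0.39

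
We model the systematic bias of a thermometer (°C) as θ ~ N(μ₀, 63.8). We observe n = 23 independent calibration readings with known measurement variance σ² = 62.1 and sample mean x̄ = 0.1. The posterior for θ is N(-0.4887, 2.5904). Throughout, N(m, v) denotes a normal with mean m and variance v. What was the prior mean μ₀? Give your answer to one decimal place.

μ₀ = -14.4

The posterior mean is a precision-weighted average: μ_n = (τ₀μ₀ + τ_data·x̄)/(τ₀+τ_data), with τ₀=1/σ₀² and τ_data=n/σ².
Here τ₀ = 1/63.8 = 0.015674 and τ_data = 23/62.1 = 0.370370, so τ_n = 0.386044.
Rearranging for μ₀: μ₀ = (μ_n·τ_n − τ_data·x̄)/τ₀ = (-0.4887·0.386044 − 0.370370·0.1) / 0.015674 = -0.225697/0.015674 ≈ -14.4.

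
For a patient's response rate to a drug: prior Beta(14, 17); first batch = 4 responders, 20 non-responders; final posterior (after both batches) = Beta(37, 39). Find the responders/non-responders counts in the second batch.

Because Beta–binomial updating is additive in the counts, the combined data contributed (α_post−α_prior, β_post−β_prior) successes and failures.
Total across both batches: 37−14=23 responders, 39−17=22 non-responders.
Subtract the first batch: 23−4=19 responders and 22−20=2 non-responders.

19 responders and 2 non-responders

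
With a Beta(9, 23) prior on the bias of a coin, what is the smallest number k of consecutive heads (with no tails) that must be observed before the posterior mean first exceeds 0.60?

After k heads and 0 tails the posterior is Beta(9+k, 23), with mean (9+k)/(9+23+k).
Set (9+k)/(32+k) > 0.60 and solve: k > (0.60·32 − 9)/(1 − 0.60) = 25.500.
The smallest integer exceeding 25.500 is 26, and checking k=26: (35)/(58) = 0.6034 > 0.60.

k = 26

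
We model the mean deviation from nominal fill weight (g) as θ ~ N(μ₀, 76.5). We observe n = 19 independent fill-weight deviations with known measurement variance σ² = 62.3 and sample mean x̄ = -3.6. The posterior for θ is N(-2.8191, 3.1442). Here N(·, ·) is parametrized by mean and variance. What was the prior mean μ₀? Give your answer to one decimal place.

With known observation variance, the Normal–Normal posterior has precision τ_n = τ₀ + n/σ² and mean μ_n = (τ₀μ₀ + (n/σ²)x̄)/τ_n.
Here τ₀ = 1/76.5 = 0.013072 and τ_data = 19/62.3 = 0.304976, so τ_n = 0.318048.
Rearranging for μ₀: μ₀ = (μ_n·τ_n − τ_data·x̄)/τ₀ = (-2.8191·0.318048 − 0.304976·-3.6) / 0.013072 = 0.201304/0.013072 ≈ 15.4.

μ₀ = 15.4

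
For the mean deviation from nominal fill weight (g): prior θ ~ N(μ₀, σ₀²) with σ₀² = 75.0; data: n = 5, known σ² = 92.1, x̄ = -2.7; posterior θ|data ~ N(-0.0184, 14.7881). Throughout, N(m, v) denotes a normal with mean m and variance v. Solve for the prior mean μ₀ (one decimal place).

μ₀ = 10.9

The posterior mean is a precision-weighted average: μ_n = (τ₀μ₀ + τ_data·x̄)/(τ₀+τ_data), with τ₀=1/σ₀² and τ_data=n/σ².
Here τ₀ = 1/75.0 = 0.013333 and τ_data = 5/92.1 = 0.054289, so τ_n = 0.067622.
Rearranging for μ₀: μ₀ = (μ_n·τ_n − τ_data·x̄)/τ₀ = (-0.0184·0.067622 − 0.054289·-2.7) / 0.013333 = 0.145336/0.013333 ≈ 10.9.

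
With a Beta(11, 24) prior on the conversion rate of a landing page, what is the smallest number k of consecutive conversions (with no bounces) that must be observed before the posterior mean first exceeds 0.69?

k = 43

After k conversions and 0 bounces the posterior is Beta(11+k, 24), with mean (11+k)/(11+24+k).
Set (11+k)/(35+k) > 0.69 and solve: k > (0.69·35 − 11)/(1 − 0.69) = 42.419.
The smallest integer exceeding 42.419 is 43, and checking k=43: (54)/(78) = 0.6923 > 0.69.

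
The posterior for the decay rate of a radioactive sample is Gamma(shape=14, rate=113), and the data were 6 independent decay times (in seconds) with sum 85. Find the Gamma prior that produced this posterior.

Gamma–exponential conjugacy: posterior shape = α + n, posterior rate = β + Σtᵢ.
So α = 14 − 6 = 8 and β = 113 − 85 = 28.

Gamma(shape=8, rate=28)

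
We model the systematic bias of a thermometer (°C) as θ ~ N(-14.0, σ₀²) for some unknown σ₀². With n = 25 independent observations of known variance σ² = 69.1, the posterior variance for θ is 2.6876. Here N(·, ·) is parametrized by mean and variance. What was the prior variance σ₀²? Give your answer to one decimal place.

σ₀² = 97.2

Posterior precision equals prior precision plus data precision: 1/σ_n² = 1/σ₀² + n/σ².
So 1/σ₀² = 1/2.6876 − 25/69.1 = 0.372079 − 0.361795 = 0.010284.
Hence σ₀² = 1/0.010284 ≈ 97.2.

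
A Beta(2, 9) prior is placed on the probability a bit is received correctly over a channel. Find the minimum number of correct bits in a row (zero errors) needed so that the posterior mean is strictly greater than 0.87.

After k correct bits and 0 errors the posterior is Beta(2+k, 9), with mean (2+k)/(2+9+k).
Set (2+k)/(11+k) > 0.87 and solve: k > (0.87·11 − 2)/(1 − 0.87) = 58.231.
The smallest integer exceeding 58.231 is 59.

k = 59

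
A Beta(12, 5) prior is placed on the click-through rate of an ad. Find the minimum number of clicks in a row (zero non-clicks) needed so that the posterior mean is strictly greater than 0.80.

k = 9

After k clicks and 0 non-clicks the posterior is Beta(12+k, 5), with mean (12+k)/(12+5+k).
Set (12+k)/(17+k) > 0.80 and solve: k > (0.80·17 − 12)/(1 − 0.80) = 8.000.
The smallest integer exceeding 8.000 is 9.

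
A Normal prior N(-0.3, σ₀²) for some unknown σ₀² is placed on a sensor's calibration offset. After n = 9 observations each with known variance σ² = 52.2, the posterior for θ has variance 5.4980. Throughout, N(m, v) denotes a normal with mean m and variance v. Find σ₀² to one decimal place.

σ₀² = 105.6

Posterior precision equals prior precision plus data precision: 1/σ_n² = 1/σ₀² + n/σ².
So 1/σ₀² = 1/5.4980 − 9/52.2 = 0.181884 − 0.172414 = 0.009470.
Hence σ₀² = 1/0.009470 ≈ 105.6.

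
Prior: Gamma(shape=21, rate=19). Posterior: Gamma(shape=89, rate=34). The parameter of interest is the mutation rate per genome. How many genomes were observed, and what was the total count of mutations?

n = 15 genomes with total 68 mutations

A Gamma(α, β) prior (rate parametrization) on a Poisson rate with n observations summing to S gives posterior Gamma(α+S, β+n).
Matching: Σxᵢ = 89 − 21 = 68 and n = 34 − 19 = 15.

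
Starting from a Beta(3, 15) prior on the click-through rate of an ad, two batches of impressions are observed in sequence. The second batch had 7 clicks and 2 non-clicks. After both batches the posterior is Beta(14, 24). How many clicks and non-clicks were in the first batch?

Sequential conjugate updates are equivalent to a single update on the pooled data, so total successes = posterior α − prior α and total failures = posterior β − prior β.
Total across both batches: 14−3=11 clicks, 24−15=9 non-clicks.
Subtract the second batch: 11−7=4 clicks and 9−2=7 non-clicks.

4 clicks and 7 non-clicks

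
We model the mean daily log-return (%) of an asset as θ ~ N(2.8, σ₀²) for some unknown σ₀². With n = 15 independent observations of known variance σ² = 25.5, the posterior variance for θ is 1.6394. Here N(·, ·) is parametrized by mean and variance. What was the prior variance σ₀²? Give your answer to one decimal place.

Posterior precision equals prior precision plus data precision: 1/σ_n² = 1/σ₀² + n/σ².
So 1/σ₀² = 1/1.6394 − 15/25.5 = 0.609979 − 0.588235 = 0.021744.
Hence σ₀² = 1/0.021744 ≈ 46.0.

σ₀² = 46.0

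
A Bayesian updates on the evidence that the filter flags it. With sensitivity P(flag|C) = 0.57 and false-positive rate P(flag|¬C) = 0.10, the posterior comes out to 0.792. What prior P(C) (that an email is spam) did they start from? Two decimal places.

P(C) = 0.40

Bayes' rule in odds form gives O(C|E) = O(C)·[P(E|C)/P(E|¬C)], hence O(C) = O(C|E)/LR.
Posterior odds = 0.792/(1−0.792) = 3.8077. LR = 0.57/0.10 = 5.7000.
Prior odds = 3.8077/5.7000 = 0.6680, so P(C) = 0.6680/(1+0.6680) ≈ 0.40.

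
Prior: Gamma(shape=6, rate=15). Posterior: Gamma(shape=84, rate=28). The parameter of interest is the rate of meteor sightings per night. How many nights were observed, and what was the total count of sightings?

Gamma–Poisson conjugacy: posterior shape = α + Σxᵢ, posterior rate = β + n.
Matching: Σxᵢ = 84 − 6 = 78 and n = 28 − 15 = 13.

n = 13 nights with total 78 sightings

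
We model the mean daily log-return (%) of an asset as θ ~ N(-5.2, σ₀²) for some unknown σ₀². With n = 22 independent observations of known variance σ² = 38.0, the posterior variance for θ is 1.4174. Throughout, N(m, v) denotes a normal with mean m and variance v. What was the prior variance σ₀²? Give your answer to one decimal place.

σ₀² = 7.9

Posterior precision equals prior precision plus data precision: 1/σ_n² = 1/σ₀² + n/σ².
So 1/σ₀² = 1/1.4174 − 22/38.0 = 0.705517 − 0.578947 = 0.126570.
Hence σ₀² = 1/0.126570 ≈ 7.9.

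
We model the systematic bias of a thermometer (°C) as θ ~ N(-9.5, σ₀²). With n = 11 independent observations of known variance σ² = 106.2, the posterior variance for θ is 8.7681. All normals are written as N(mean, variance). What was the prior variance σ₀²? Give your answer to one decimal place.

σ₀² = 95.5

For the Normal–Normal model with known σ², precisions add: τ_n = τ₀ + n/σ².
So 1/σ₀² = 1/8.7681 − 11/106.2 = 0.114050 − 0.103578 = 0.010472.
Hence σ₀² = 1/0.010472 ≈ 95.5.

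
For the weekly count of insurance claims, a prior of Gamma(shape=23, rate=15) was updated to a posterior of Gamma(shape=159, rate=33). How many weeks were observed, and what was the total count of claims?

Gamma–Poisson conjugacy: posterior shape = α + Σxᵢ, posterior rate = β + n.
Matching: Σxᵢ = 159 − 23 = 136 and n = 33 − 15 = 18.

n = 18 weeks with total 136 claims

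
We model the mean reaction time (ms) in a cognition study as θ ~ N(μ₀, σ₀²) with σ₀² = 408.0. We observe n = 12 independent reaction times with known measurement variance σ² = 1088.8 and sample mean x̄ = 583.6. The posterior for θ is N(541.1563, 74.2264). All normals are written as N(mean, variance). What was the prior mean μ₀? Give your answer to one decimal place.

μ₀ = 350.3

The posterior mean is a precision-weighted average: μ_n = (τ₀μ₀ + τ_data·x̄)/(τ₀+τ_data), with τ₀=1/σ₀² and τ_data=n/σ².
Here τ₀ = 1/408.0 = 0.002451 and τ_data = 12/1088.8 = 0.011021, so τ_n = 0.013472.
Rearranging for μ₀: μ₀ = (μ_n·τ_n − τ_data·x̄)/τ₀ = (541.1563·0.013472 − 0.011021·583.6) / 0.002451 = 0.858602/0.002451 ≈ 350.3.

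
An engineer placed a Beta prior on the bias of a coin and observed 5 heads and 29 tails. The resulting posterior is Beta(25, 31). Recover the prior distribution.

Beta is conjugate to the binomial likelihood: posterior = Beta(a+s, b+f).
Subtract the data counts: 25−5=20, 31−29=2.

Beta(20, 2)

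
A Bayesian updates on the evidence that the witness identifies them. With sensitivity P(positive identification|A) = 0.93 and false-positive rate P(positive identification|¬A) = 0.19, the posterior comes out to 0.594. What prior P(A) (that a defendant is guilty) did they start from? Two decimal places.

Bayes' rule in odds form gives O(A|E) = O(A)·[P(E|A)/P(E|¬A)], hence O(A) = O(A|E)/LR.
Posterior odds = 0.594/(1−0.594) = 1.4631. LR = 0.93/0.19 = 4.8947.
Prior odds = 1.4631/4.8947 = 0.2989, so P(A) = 0.2989/(1+0.2989) ≈ 0.23.

P(A) = 0.23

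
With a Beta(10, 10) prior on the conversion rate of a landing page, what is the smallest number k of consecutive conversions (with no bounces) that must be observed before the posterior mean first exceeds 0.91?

After k conversions and 0 bounces the posterior is Beta(10+k, 10), with mean (10+k)/(10+10+k).
Set (10+k)/(20+k) > 0.91 and solve: k > (0.91·20 − 10)/(1 − 0.91) = 91.111.
The smallest integer exceeding 91.111 is 92.

k = 92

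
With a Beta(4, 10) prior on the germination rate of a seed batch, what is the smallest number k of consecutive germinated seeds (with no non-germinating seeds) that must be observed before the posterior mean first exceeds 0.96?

k = 237

After k germinated seeds and 0 non-germinating seeds the posterior is Beta(4+k, 10), with mean (4+k)/(4+10+k).
Set (4+k)/(14+k) > 0.96 and solve: k > (0.96·14 − 4)/(1 − 0.96) = 236.000.
The smallest integer exceeding 236.000 is 237, and checking k=237: (241)/(251) = 0.9602 > 0.96.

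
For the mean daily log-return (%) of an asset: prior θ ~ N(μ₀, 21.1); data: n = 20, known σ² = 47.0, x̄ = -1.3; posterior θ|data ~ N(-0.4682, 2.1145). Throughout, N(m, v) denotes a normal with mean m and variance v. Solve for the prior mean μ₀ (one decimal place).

μ₀ = 7.0

With known observation variance, the Normal–Normal posterior has precision τ_n = τ₀ + n/σ² and mean μ_n = (τ₀μ₀ + (n/σ²)x̄)/τ_n.
Here τ₀ = 1/21.1 = 0.047393 and τ_data = 20/47.0 = 0.425532, so τ_n = 0.472925.
Rearranging for μ₀: μ₀ = (μ_n·τ_n − τ_data·x̄)/τ₀ = (-0.4682·0.472925 − 0.425532·-1.3) / 0.047393 = 0.331768/0.047393 ≈ 7.0.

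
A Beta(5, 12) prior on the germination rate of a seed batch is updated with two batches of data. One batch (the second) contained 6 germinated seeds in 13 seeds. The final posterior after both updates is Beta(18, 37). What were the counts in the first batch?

7 germinated seeds and 18 non-germinating seeds

Because Beta–binomial updating is additive in the counts, the combined data contributed (α_post−α_prior, β_post−β_prior) successes and failures.
Total across both batches: 18−5=13 germinated seeds, 37−12=25 non-germinating seeds.
Subtract the second batch: 13−6=7 germinated seeds and 25−7=18 non-germinating seeds.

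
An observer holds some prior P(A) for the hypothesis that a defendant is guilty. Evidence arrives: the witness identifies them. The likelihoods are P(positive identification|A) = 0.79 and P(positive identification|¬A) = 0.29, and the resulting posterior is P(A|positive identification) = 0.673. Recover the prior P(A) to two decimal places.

P(A) = 0.43

Bayes' rule in odds form gives O(A|E) = O(A)·[P(E|A)/P(E|¬A)], hence O(A) = O(A|E)/LR.
Posterior odds = 0.673/(1−0.673) = 2.0581. LR = 0.79/0.29 = 2.7241.
Prior odds = 2.0581/2.7241 = 0.7555, so P(A) = 0.7555/(1+0.7555) ≈ 0.43.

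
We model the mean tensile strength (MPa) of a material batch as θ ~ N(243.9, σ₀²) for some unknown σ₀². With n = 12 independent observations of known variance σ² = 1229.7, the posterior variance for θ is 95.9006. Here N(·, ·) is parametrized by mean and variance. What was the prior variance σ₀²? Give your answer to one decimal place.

Posterior precision equals prior precision plus data precision: 1/σ_n² = 1/σ₀² + n/σ².
So 1/σ₀² = 1/95.9006 − 12/1229.7 = 0.010427 − 0.009758 = 0.000669.
Hence σ₀² = 1/0.000669 ≈ 1494.8.

σ₀² = 1494.8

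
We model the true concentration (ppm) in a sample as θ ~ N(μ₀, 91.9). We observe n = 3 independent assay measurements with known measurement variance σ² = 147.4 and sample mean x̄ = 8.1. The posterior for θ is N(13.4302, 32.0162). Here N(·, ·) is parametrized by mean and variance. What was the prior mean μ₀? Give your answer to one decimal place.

μ₀ = 23.4

The posterior mean is a precision-weighted average: μ_n = (τ₀μ₀ + τ_data·x̄)/(τ₀+τ_data), with τ₀=1/σ₀² and τ_data=n/σ².
Here τ₀ = 1/91.9 = 0.010881 and τ_data = 3/147.4 = 0.020353, so τ_n = 0.031234.
Rearranging for μ₀: μ₀ = (μ_n·τ_n − τ_data·x̄)/τ₀ = (13.4302·0.031234 − 0.020353·8.1) / 0.010881 = 0.254620/0.010881 ≈ 23.4.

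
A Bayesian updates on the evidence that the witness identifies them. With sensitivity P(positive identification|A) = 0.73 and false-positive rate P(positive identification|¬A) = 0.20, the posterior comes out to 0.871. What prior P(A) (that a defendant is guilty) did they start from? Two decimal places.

P(A) = 0.65

Bayes' rule in odds form gives O(A|E) = O(A)·[P(E|A)/P(E|¬A)], hence O(A) = O(A|E)/LR.
Posterior odds = 0.871/(1−0.871) = 6.7519. LR = 0.73/0.20 = 3.6500.
Prior odds = 6.7519/3.6500 = 1.8498, so P(A) = 1.8498/(1+1.8498) ≈ 0.65.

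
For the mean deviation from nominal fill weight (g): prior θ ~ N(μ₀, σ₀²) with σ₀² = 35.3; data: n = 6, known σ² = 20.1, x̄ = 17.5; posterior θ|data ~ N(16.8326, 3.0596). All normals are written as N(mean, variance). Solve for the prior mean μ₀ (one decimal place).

The posterior mean is a precision-weighted average: μ_n = (τ₀μ₀ + τ_data·x̄)/(τ₀+τ_data), with τ₀=1/σ₀² and τ_data=n/σ².
Here τ₀ = 1/35.3 = 0.028329 and τ_data = 6/20.1 = 0.298507, so τ_n = 0.326836.
Rearranging for μ₀: μ₀ = (μ_n·τ_n − τ_data·x̄)/τ₀ = (16.8326·0.326836 − 0.298507·17.5) / 0.028329 = 0.277627/0.028329 ≈ 9.8.

μ₀ = 9.8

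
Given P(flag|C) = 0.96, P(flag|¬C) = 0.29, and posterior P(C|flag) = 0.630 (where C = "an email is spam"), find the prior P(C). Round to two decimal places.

P(C) = 0.34

Bayes' rule in odds form gives O(C|E) = O(C)·[P(E|C)/P(E|¬C)], hence O(C) = O(C|E)/LR.
Posterior odds = 0.630/(1−0.630) = 1.7027. LR = 0.96/0.29 = 3.3103.
Prior odds = 1.7027/3.3103 = 0.5144, so P(C) = 0.5144/(1+0.5144) ≈ 0.34.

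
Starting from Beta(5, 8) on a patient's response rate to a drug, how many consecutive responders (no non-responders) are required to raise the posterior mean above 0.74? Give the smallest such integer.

After k responders and 0 non-responders the posterior is Beta(5+k, 8), with mean (5+k)/(5+8+k).
Set (5+k)/(13+k) > 0.74 and solve: k > (0.74·13 − 5)/(1 − 0.74) = 17.769.
The smallest integer exceeding 17.769 is 18, and checking k=18: (23)/(31) = 0.7419 > 0.74.

k = 18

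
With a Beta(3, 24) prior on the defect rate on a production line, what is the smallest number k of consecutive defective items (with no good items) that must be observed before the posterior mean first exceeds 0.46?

k = 18

After k defective items and 0 good items the posterior is Beta(3+k, 24), with mean (3+k)/(3+24+k).
Set (3+k)/(27+k) > 0.46 and solve: k > (0.46·27 − 3)/(1 − 0.46) = 17.444.
The smallest integer exceeding 17.444 is 18, and checking k=18: (21)/(45) = 0.4667 > 0.46.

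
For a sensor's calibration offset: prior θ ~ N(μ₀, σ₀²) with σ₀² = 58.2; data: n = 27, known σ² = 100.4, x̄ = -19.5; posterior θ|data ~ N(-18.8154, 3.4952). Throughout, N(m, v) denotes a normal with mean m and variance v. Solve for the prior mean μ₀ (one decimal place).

The posterior mean is a precision-weighted average: μ_n = (τ₀μ₀ + τ_data·x̄)/(τ₀+τ_data), with τ₀=1/σ₀² and τ_data=n/σ².
Here τ₀ = 1/58.2 = 0.017182 and τ_data = 27/100.4 = 0.268924, so τ_n = 0.286106.
Rearranging for μ₀: μ₀ = (μ_n·τ_n − τ_data·x̄)/τ₀ = (-18.8154·0.286106 − 0.268924·-19.5) / 0.017182 = -0.139181/0.017182 ≈ -8.1.

μ₀ = -8.1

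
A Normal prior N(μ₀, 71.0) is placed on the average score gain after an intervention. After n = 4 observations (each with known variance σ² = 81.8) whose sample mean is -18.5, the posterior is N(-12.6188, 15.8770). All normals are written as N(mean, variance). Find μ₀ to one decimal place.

μ₀ = 7.8

With known observation variance, the Normal–Normal posterior has precision τ_n = τ₀ + n/σ² and mean μ_n = (τ₀μ₀ + (n/σ²)x̄)/τ_n.
Here τ₀ = 1/71.0 = 0.014085 and τ_data = 4/81.8 = 0.048900, so τ_n = 0.062985.
Rearranging for μ₀: μ₀ = (μ_n·τ_n − τ_data·x̄)/τ₀ = (-12.6188·0.062985 − 0.048900·-18.5) / 0.014085 = 0.109855/0.014085 ≈ 7.8.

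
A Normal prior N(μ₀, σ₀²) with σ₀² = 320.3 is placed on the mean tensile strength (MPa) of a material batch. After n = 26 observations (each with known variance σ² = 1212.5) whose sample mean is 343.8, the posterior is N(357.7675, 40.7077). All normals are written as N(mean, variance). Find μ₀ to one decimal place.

μ₀ = 453.7

With known observation variance, the Normal–Normal posterior has precision τ_n = τ₀ + n/σ² and mean μ_n = (τ₀μ₀ + (n/σ²)x̄)/τ_n.
Here τ₀ = 1/320.3 = 0.003122 and τ_data = 26/1212.5 = 0.021443, so τ_n = 0.024565.
Rearranging for μ₀: μ₀ = (μ_n·τ_n − τ_data·x̄)/τ₀ = (357.7675·0.024565 − 0.021443·343.8) / 0.003122 = 1.416455/0.003122 ≈ 453.7.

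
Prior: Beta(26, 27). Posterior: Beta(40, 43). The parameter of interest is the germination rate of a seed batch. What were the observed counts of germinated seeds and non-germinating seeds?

14 germinated seeds and 16 non-germinating seeds

A Beta(a, b) prior with s successes and f failures in binomial data gives a Beta(a+s, b+f) posterior.
Match parameters: s=40−26=14, f=43−27=16.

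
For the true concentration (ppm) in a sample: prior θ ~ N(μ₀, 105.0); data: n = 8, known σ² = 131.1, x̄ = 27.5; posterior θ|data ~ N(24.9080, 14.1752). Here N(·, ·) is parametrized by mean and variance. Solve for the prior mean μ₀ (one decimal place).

With known observation variance, the Normal–Normal posterior has precision τ_n = τ₀ + n/σ² and mean μ_n = (τ₀μ₀ + (n/σ²)x̄)/τ_n.
Here τ₀ = 1/105.0 = 0.009524 and τ_data = 8/131.1 = 0.061022, so τ_n = 0.070546.
Rearranging for μ₀: μ₀ = (μ_n·τ_n − τ_data·x̄)/τ₀ = (24.9080·0.070546 − 0.061022·27.5) / 0.009524 = 0.079055/0.009524 ≈ 8.3.

μ₀ = 8.3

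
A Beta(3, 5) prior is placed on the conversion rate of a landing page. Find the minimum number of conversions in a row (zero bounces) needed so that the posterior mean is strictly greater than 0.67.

After k conversions and 0 bounces the posterior is Beta(3+k, 5), with mean (3+k)/(3+5+k).
Set (3+k)/(8+k) > 0.67 and solve: k > (0.67·8 − 3)/(1 − 0.67) = 7.152.
The smallest integer exceeding 7.152 is 8.

k = 8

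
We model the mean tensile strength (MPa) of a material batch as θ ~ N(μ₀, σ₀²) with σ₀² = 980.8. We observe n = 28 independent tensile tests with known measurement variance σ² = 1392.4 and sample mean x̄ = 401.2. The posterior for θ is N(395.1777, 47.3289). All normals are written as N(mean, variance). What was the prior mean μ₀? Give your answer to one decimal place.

μ₀ = 276.4

With known observation variance, the Normal–Normal posterior has precision τ_n = τ₀ + n/σ² and mean μ_n = (τ₀μ₀ + (n/σ²)x̄)/τ_n.
Here τ₀ = 1/980.8 = 0.001020 and τ_data = 28/1392.4 = 0.020109, so τ_n = 0.021129.
Rearranging for μ₀: μ₀ = (μ_n·τ_n − τ_data·x̄)/τ₀ = (395.1777·0.021129 − 0.020109·401.2) / 0.001020 = 0.281979/0.001020 ≈ 276.4.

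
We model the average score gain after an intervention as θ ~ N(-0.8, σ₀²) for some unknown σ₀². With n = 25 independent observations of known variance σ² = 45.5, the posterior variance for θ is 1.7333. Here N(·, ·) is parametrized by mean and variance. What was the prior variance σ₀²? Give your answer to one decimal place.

σ₀² = 36.4

Posterior precision equals prior precision plus data precision: 1/σ_n² = 1/σ₀² + n/σ².
So 1/σ₀² = 1/1.7333 − 25/45.5 = 0.576934 − 0.549451 = 0.027483.
Hence σ₀² = 1/0.027483 ≈ 36.4.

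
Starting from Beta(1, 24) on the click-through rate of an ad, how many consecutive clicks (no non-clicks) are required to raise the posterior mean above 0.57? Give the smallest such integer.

After k clicks and 0 non-clicks the posterior is Beta(1+k, 24), with mean (1+k)/(1+24+k).
Set (1+k)/(25+k) > 0.57 and solve: k > (0.57·25 − 1)/(1 − 0.57) = 30.814.
The smallest integer exceeding 30.814 is 31, and checking k=31: (32)/(56) = 0.5714 > 0.57.

k = 31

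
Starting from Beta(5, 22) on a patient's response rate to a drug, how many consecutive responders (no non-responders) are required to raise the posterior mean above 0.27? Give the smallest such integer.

After k responders and 0 non-responders the posterior is Beta(5+k, 22), with mean (5+k)/(5+22+k).
Set (5+k)/(27+k) > 0.27 and solve: k > (0.27·27 − 5)/(1 − 0.27) = 3.137.
The smallest integer exceeding 3.137 is 4, and checking k=4: (9)/(31) = 0.2903 > 0.27.

k = 4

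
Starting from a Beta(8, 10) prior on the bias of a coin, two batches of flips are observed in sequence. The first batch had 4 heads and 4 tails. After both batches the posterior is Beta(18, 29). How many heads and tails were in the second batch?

Sequential conjugate updates are equivalent to a single update on the pooled data, so total successes = posterior α − prior α and total failures = posterior β − prior β.
Total across both batches: 18−8=10 heads, 29−10=19 tails.
Subtract the first batch: 10−4=6 heads and 19−4=15 tails.

6 heads and 15 tails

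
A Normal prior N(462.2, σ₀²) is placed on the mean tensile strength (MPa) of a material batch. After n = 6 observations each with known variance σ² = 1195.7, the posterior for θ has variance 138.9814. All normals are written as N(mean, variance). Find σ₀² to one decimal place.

σ₀² = 459.3

For the Normal–Normal model with known σ², precisions add: τ_n = τ₀ + n/σ².
So 1/σ₀² = 1/138.9814 − 6/1195.7 = 0.007195 − 0.005018 = 0.002177.
Hence σ₀² = 1/0.002177 ≈ 459.3.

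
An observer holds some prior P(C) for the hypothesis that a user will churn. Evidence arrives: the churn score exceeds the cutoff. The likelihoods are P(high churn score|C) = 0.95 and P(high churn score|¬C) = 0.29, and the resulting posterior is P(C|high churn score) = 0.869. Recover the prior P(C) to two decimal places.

In odds form, posterior odds = prior odds × likelihood ratio, so prior odds = posterior odds ÷ LR.
Posterior odds = 0.869/(1−0.869) = 6.6336. LR = 0.95/0.29 = 3.2759.
Prior odds = 6.6336/3.2759 = 2.0250, so P(C) = 2.0250/(1+2.0250) ≈ 0.67.

P(C) = 0.67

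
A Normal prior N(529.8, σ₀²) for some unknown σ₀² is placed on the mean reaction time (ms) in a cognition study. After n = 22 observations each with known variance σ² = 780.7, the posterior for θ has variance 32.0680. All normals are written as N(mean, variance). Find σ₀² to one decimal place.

For the Normal–Normal model with known σ², precisions add: τ_n = τ₀ + n/σ².
So 1/σ₀² = 1/32.0680 − 22/780.7 = 0.031184 − 0.028180 = 0.003004.
Hence σ₀² = 1/0.003004 ≈ 332.9.

σ₀² = 332.9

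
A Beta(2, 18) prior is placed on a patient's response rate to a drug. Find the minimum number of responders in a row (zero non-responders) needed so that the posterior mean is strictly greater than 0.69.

After k responders and 0 non-responders the posterior is Beta(2+k, 18), with mean (2+k)/(2+18+k).
Set (2+k)/(20+k) > 0.69 and solve: k > (0.69·20 − 2)/(1 − 0.69) = 38.065.
The smallest integer exceeding 38.065 is 39, and checking k=39: (41)/(59) = 0.6949 > 0.69.

k = 39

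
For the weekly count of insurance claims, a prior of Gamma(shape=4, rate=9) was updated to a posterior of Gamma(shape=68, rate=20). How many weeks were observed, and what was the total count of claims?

A Gamma(α, β) prior (rate parametrization) on a Poisson rate with n observations summing to S gives posterior Gamma(α+S, β+n).
Matching: Σxᵢ = 68 − 4 = 64 and n = 20 − 9 = 11.

n = 11 weeks with total 64 claims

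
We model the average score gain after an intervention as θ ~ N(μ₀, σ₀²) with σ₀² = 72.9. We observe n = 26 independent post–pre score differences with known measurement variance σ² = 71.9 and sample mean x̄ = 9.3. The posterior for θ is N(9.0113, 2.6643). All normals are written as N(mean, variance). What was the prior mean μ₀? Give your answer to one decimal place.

μ₀ = 1.4

With known observation variance, the Normal–Normal posterior has precision τ_n = τ₀ + n/σ² and mean μ_n = (τ₀μ₀ + (n/σ²)x̄)/τ_n.
Here τ₀ = 1/72.9 = 0.013717 and τ_data = 26/71.9 = 0.361613, so τ_n = 0.375330.
Rearranging for μ₀: μ₀ = (μ_n·τ_n − τ_data·x̄)/τ₀ = (9.0113·0.375330 − 0.361613·9.3) / 0.013717 = 0.019210/0.013717 ≈ 1.4.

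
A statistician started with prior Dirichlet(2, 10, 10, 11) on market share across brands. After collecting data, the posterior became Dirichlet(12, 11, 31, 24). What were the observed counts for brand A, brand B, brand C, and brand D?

For a Dirichlet(α) prior with multinomial counts c, the posterior is Dirichlet(α + c) componentwise.
Counts are posterior − prior componentwise: 12−2=10, 11−10=1, 31−10=21, 24−11=13.

counts (10, 1, 21, 13)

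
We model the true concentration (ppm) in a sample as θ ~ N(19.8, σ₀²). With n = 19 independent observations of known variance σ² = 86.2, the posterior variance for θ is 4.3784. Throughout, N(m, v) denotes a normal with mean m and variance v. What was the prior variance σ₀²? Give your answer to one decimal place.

σ₀² = 125.4

Posterior precision equals prior precision plus data precision: 1/σ_n² = 1/σ₀² + n/σ².
So 1/σ₀² = 1/4.3784 − 19/86.2 = 0.228394 − 0.220418 = 0.007976.
Hence σ₀² = 1/0.007976 ≈ 125.4.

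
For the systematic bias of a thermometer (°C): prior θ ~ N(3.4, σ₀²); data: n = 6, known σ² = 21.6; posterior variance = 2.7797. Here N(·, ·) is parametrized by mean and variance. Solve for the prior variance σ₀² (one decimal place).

Posterior precision equals prior precision plus data precision: 1/σ_n² = 1/σ₀² + n/σ².
So 1/σ₀² = 1/2.7797 − 6/21.6 = 0.359751 − 0.277778 = 0.081973.
Hence σ₀² = 1/0.081973 ≈ 12.2.

σ₀² = 12.2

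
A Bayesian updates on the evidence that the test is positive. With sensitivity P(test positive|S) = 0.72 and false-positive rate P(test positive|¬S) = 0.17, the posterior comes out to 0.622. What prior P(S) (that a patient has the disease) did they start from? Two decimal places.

P(S) = 0.28

In odds form, posterior odds = prior odds × likelihood ratio, so prior odds = posterior odds ÷ LR.
Posterior odds = 0.622/(1−0.622) = 1.6455. LR = 0.72/0.17 = 4.2353.
Prior odds = 1.6455/4.2353 = 0.3885, so P(S) = 0.3885/(1+0.3885) ≈ 0.28.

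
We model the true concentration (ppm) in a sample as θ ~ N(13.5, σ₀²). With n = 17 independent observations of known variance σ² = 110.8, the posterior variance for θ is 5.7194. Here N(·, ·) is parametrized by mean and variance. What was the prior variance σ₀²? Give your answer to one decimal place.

For the Normal–Normal model with known σ², precisions add: τ_n = τ₀ + n/σ².
So 1/σ₀² = 1/5.7194 − 17/110.8 = 0.174844 − 0.153430 = 0.021414.
Hence σ₀² = 1/0.021414 ≈ 46.7.

σ₀² = 46.7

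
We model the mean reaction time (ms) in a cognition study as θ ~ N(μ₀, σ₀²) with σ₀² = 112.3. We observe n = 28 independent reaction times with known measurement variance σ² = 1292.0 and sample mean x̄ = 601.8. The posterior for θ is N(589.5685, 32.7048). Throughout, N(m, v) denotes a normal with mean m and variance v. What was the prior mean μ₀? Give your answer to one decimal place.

μ₀ = 559.8

The posterior mean is a precision-weighted average: μ_n = (τ₀μ₀ + τ_data·x̄)/(τ₀+τ_data), with τ₀=1/σ₀² and τ_data=n/σ².
Here τ₀ = 1/112.3 = 0.008905 and τ_data = 28/1292.0 = 0.021672, so τ_n = 0.030577.
Rearranging for μ₀: μ₀ = (μ_n·τ_n − τ_data·x̄)/τ₀ = (589.5685·0.030577 − 0.021672·601.8) / 0.008905 = 4.985026/0.008905 ≈ 559.8.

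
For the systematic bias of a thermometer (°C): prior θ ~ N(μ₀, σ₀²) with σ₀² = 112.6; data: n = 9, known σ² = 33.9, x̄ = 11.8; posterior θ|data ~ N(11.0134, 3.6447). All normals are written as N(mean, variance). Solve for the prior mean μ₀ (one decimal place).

With known observation variance, the Normal–Normal posterior has precision τ_n = τ₀ + n/σ² and mean μ_n = (τ₀μ₀ + (n/σ²)x̄)/τ_n.
Here τ₀ = 1/112.6 = 0.008881 and τ_data = 9/33.9 = 0.265487, so τ_n = 0.274368.
Rearranging for μ₀: μ₀ = (μ_n·τ_n − τ_data·x̄)/τ₀ = (11.0134·0.274368 − 0.265487·11.8) / 0.008881 = -0.111022/0.008881 ≈ -12.5.

μ₀ = -12.5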